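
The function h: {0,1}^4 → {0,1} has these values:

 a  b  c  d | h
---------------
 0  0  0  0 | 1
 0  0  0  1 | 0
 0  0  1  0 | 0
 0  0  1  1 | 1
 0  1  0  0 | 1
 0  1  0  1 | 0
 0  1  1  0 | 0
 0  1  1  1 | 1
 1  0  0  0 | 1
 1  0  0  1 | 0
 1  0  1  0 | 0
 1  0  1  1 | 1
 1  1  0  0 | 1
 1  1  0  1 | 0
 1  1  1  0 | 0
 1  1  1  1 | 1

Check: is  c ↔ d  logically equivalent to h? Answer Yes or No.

Test each input against both h and the formula:
  a=0, b=0, c=0, d=0: formula gives 1, h = 1 ✓
  a=0, b=0, c=0, d=1: formula gives 0, h = 0 ✓
  a=0, b=0, c=1, d=0: formula gives 0, h = 0 ✓
  a=0, b=0, c=1, d=1: formula gives 1, h = 1 ✓
  … (the remaining 12 rows also agree.)
Every row agrees, so the formula is equivalent.

Yes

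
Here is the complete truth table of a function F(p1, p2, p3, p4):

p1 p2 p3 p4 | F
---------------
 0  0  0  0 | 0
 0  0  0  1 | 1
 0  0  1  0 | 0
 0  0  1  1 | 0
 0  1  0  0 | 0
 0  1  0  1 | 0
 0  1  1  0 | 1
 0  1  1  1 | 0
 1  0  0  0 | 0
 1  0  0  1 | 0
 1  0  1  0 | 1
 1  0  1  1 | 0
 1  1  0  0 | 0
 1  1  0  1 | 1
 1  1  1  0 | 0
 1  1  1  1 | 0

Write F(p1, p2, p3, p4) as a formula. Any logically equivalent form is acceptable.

F(p1, p2, p3, p4) = (((((not p1 and not p2) and not p3) and p4) or (((not p1 and p2) and p3) and not p4)) or (((p1 and not p2) and p3) and not p4)) or (((p1 and p2) and not p3) and p4)

Collect the rows where F=1 — (0,0,0,1), (0,1,1,0), (1,0,1,0), (1,1,0,1) — and write one minterm per row: ¬p1·¬p2·¬p3·p4, ¬p1·p2·p3·¬p4, p1·¬p2·p3·¬p4, p1·p2·¬p3·p4. Their union (logical OR) reproduces the table exactly.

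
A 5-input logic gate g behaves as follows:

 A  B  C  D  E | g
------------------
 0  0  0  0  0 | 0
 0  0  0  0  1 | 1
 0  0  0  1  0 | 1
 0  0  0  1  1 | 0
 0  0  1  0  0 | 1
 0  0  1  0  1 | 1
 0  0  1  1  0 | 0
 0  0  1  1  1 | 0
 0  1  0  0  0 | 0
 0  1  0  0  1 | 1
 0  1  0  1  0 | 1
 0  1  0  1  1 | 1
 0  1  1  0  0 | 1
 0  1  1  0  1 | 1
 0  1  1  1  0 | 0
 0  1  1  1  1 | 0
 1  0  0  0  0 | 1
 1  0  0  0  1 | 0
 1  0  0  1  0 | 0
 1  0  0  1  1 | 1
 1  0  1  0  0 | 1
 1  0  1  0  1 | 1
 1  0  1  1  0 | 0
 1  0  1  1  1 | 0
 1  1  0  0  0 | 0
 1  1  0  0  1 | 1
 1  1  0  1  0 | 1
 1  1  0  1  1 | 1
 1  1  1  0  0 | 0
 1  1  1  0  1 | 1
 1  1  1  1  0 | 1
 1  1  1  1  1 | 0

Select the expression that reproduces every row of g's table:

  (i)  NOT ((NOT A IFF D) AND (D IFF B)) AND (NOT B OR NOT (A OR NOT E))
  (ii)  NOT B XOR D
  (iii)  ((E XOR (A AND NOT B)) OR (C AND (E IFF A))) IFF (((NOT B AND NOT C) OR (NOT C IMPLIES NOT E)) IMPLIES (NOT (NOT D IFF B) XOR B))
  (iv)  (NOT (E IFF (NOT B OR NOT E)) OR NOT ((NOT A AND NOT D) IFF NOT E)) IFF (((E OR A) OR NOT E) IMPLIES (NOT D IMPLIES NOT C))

iii

(i): at (0,0,0,0,0) it gives 1, but g = 0 — eliminated.
(ii): at (0,0,0,0,0) it gives 1, but g = 0 — eliminated.
(iv): at (0,0,0,0,0) it gives 1, but g = 0 — eliminated.
That leaves (iii). Evaluating it on every row reproduces the table of g exactly.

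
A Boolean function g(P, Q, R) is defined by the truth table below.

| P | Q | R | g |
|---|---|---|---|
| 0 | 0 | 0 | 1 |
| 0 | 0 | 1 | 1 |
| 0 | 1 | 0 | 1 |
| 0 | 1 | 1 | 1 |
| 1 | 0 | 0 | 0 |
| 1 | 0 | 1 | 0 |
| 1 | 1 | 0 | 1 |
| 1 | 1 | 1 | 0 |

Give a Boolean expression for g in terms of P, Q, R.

g(P, Q, R) = ~((((P & ~Q) & ~R) | ((P & ~Q) & R)) | ((P & Q) & R))

There are just 3 zero rows: (1,0,0), (1,0,1), (1,1,1). Their minterms are P·¬Q·¬R, P·¬Q·R, P·Q·R; the OR of those covers precisely the 0-outputs, and negating it yields g.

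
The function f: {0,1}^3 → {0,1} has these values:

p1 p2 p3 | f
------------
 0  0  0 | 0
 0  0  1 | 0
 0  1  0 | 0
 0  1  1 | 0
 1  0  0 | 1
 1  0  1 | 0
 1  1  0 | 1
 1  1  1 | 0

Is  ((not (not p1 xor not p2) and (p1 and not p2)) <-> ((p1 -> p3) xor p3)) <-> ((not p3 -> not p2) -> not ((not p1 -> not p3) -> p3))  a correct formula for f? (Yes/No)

Yes

Check the formula against f row by row:
  p1=0, p2=0, p3=0: formula gives 0, f = 0 ✓
  p1=0, p2=0, p3=1: formula gives 0, f = 0 ✓
  p1=0, p2=1, p3=0: formula gives 0, f = 0 ✓
  p1=0, p2=1, p3=1: formula gives 0, f = 0 ✓
  p1=1, p2=0, p3=0: formula gives 1, f = 1 ✓
  …and likewise for the remaining 3 rows.
All 8 rows match — the expression computes f exactly.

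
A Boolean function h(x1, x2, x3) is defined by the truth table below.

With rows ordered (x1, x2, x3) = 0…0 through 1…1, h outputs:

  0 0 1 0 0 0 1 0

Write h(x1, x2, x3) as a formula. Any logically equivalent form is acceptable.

h(x1, x2, x3) = ((not x1 and x2) and not x3) or ((x1 and x2) and not x3)

The 1-rows are (0,1,0), (1,1,0). Each contributes one minterm — ¬x1·x2·¬x3; x1·x2·¬x3 — and their disjunction is a sum-of-products form of h.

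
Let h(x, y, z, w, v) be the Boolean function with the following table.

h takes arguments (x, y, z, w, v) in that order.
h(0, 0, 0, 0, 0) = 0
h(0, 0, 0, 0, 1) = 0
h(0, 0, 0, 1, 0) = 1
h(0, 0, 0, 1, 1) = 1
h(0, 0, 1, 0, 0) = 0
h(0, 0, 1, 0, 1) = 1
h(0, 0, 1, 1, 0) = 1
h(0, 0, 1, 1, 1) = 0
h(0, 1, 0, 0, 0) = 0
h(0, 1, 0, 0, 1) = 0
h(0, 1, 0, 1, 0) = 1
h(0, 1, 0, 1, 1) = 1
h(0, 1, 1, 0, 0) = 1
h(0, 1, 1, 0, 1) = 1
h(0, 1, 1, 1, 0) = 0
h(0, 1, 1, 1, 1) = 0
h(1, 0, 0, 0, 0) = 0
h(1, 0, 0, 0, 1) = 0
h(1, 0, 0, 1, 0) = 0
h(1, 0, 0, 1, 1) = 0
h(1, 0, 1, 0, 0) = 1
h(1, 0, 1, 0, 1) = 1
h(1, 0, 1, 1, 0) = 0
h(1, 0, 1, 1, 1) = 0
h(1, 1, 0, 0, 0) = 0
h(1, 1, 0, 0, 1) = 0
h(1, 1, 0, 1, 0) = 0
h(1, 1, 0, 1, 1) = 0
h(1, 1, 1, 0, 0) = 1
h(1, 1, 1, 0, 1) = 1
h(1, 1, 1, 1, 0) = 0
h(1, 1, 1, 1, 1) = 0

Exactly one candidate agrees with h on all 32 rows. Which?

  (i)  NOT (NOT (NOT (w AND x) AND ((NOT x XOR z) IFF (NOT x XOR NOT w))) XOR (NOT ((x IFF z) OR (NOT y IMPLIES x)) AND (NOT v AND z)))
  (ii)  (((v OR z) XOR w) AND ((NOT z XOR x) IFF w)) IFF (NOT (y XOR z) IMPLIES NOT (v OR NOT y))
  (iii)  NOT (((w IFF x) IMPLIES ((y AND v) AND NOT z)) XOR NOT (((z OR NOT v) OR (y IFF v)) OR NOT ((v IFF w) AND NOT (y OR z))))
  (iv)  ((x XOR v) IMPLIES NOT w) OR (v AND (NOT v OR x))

i

(ii) fails at (0,0,0,0,0): the formula yields 1, h is 0.
(iii) fails at (0,0,0,0,0): the formula yields 1, h is 0.
(iv) fails at (0,0,0,0,0): the formula yields 1, h is 0.
That leaves (i). Evaluating it on every row reproduces the table of h exactly.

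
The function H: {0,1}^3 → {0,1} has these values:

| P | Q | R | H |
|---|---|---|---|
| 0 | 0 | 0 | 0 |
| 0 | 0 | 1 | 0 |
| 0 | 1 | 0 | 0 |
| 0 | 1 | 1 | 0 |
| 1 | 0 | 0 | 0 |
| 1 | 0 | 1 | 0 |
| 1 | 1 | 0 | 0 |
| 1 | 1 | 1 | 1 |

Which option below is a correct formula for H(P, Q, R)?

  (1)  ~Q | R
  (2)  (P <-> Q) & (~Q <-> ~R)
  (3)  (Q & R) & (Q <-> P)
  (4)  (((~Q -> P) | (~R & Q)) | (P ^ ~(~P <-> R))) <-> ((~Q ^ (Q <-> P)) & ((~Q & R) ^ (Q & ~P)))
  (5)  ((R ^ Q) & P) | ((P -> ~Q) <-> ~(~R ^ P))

(1) disagrees with H on (0,0,0) (formula → 1, table → 0); rule it out.
(2) disagrees with H on (0,0,0) (formula → 1, table → 0); rule it out.
(4) disagrees with H on (0,0,1) (formula → 1, table → 0); rule it out.
(5) disagrees with H on (0,0,1) (formula → 1, table → 0); rule it out.
That leaves (3). Evaluating it on every row reproduces the table of H exactly.

3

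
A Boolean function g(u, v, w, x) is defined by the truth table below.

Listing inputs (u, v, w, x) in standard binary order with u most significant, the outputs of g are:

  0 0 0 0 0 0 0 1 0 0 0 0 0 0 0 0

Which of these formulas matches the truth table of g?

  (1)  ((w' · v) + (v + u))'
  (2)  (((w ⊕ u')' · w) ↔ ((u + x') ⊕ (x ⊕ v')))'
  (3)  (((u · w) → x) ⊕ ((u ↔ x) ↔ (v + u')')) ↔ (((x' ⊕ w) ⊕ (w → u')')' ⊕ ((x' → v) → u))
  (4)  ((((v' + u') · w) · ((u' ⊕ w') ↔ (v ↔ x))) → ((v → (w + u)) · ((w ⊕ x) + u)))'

4

(1) fails at (0,0,0,0): the formula yields 1, g is 0.
(2) fails at (0,0,1,0): the formula yields 1, g is 0.
(3) fails at (0,0,0,0): the formula yields 1, g is 0.
That leaves (4). Evaluating it on every row reproduces the table of g exactly.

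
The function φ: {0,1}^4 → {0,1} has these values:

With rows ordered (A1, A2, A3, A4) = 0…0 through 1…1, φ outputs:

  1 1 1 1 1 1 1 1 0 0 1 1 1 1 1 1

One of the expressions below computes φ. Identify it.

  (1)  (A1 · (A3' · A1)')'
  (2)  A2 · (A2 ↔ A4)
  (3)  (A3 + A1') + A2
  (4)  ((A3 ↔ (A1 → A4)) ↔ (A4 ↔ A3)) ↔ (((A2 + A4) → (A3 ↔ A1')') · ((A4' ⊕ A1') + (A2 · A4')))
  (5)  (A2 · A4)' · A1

3

(1): at (1,0,0,0) it gives 1, but φ = 0 — eliminated.
(2): at (0,0,0,0) it gives 0, but φ = 1 — eliminated.
(4): at (0,0,1,1) it gives 0, but φ = 1 — eliminated.
(5): at (0,0,0,0) it gives 0, but φ = 1 — eliminated.
Only (3) survives; checking it on all 16 rows confirms it matches φ.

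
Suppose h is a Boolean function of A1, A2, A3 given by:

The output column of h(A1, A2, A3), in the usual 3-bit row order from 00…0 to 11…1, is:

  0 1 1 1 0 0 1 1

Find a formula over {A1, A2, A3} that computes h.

The 0-rows are (0,0,0), (1,0,0), (1,0,1). Take each as a conjunction (¬A1·¬A2·¬A3, A1·¬A2·¬A3, A1·¬A2·A3), form their disjunction, and complement — that gives a formula that is 1 everywhere h is.

h(A1, A2, A3) = ¬((((¬A1 ∧ ¬A2) ∧ ¬A3) ∨ ((A1 ∧ ¬A2) ∧ ¬A3)) ∨ ((A1 ∧ ¬A2) ∧ A3))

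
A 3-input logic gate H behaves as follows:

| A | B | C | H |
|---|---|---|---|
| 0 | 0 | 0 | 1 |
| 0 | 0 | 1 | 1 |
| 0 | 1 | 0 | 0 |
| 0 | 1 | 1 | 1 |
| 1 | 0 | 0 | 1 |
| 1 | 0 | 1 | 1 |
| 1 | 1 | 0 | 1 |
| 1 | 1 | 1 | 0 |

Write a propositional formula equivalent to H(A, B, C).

H is 0 on only 2 rows — (0,1,0), (1,1,1). Writing each as a minterm (¬A·B·¬C, A·B·C) and OR-ing them characterizes exactly where H=0, so H is the negation of that disjunction.

H(A, B, C) = ¬(((¬A ∧ B) ∧ ¬C) ∨ ((A ∧ B) ∧ C))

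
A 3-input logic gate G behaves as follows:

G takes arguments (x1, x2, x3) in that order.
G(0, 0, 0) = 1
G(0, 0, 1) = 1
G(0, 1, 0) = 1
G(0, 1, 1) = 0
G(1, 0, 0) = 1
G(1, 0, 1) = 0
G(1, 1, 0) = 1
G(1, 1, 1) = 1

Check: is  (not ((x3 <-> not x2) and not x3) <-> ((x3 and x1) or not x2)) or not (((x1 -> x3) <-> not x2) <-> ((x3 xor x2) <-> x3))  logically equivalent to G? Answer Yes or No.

Evaluate (not ((x3 <-> not x2) and not x3) <-> ((x3 and x1) or not x2)) or not (((x1 -> x3) <-> not x2) <-> ((x3 xor x2) <-> x3)) on each row and compare to G:
  x1=0, x2=0, x3=0: formula gives 1, G = 1 ✓
  x1=0, x2=0, x3=1: formula gives 1, G = 1 ✓
  x1=0, x2=1, x3=0: formula gives 1, G = 1 ✓
  x1=0, x2=1, x3=1: formula gives 0, G = 0 ✓
  x1=1, x2=0, x3=0: formula gives 1, G = 1 ✓
  x1=1, x2=0, x3=1: formula gives 1, but G = 0 ✗
Since they disagree at (1,0,1), the expression is not a correct formula for G.

No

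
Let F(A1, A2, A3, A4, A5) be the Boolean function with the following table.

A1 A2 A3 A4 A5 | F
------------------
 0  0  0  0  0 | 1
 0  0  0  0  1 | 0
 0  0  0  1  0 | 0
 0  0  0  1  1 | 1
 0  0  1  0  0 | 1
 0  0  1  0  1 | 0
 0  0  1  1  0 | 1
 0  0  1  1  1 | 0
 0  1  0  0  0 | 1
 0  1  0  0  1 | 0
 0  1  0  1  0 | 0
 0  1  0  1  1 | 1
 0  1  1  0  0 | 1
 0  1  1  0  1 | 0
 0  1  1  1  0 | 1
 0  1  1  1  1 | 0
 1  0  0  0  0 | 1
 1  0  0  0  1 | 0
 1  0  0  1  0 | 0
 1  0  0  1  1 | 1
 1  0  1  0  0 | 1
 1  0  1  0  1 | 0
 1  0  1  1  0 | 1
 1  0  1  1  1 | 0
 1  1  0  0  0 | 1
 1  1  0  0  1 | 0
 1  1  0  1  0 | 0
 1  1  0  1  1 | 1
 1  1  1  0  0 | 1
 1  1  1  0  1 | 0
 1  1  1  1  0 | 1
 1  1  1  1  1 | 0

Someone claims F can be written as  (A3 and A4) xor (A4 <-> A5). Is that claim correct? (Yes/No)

Evaluate (A3 and A4) xor (A4 <-> A5) on each row and compare to F:
  A1=0, A2=0, A3=0, A4=0, A5=0: formula gives 1, F = 1 ✓
  A1=0, A2=0, A3=0, A4=0, A5=1: formula gives 0, F = 0 ✓
  A1=0, A2=0, A3=0, A4=1, A5=0: formula gives 0, F = 0 ✓
  A1=0, A2=0, A3=0, A4=1, A5=1: formula gives 1, F = 1 ✓
  … (the remaining 28 rows also agree.)
No disagreement on any input; they are logically equivalent.

Yes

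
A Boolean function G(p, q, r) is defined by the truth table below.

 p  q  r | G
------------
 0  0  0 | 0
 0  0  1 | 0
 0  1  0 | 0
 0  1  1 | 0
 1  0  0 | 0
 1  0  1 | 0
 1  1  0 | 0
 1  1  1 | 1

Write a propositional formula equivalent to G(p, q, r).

The output is 1 only when every input is 1 — the AND of all inputs.

G(p, q, r) = (p AND q) AND r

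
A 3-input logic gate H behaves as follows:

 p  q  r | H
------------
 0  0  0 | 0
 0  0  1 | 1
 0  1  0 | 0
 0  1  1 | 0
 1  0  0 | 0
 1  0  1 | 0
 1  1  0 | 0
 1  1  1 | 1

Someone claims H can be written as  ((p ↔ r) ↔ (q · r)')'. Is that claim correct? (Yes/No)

Check the formula against H row by row:
  p=0, q=0, r=0: formula gives 0, H = 0 ✓
  p=0, q=0, r=1: formula gives 1, H = 1 ✓
  p=0, q=1, r=0: formula gives 0, H = 0 ✓
  p=0, q=1, r=1: formula gives 0, H = 0 ✓
  p=1, q=0, r=0: formula gives 1, but H = 0 ✗
Row (1,0,0) is a counterexample, so the formula is not equivalent to H.

No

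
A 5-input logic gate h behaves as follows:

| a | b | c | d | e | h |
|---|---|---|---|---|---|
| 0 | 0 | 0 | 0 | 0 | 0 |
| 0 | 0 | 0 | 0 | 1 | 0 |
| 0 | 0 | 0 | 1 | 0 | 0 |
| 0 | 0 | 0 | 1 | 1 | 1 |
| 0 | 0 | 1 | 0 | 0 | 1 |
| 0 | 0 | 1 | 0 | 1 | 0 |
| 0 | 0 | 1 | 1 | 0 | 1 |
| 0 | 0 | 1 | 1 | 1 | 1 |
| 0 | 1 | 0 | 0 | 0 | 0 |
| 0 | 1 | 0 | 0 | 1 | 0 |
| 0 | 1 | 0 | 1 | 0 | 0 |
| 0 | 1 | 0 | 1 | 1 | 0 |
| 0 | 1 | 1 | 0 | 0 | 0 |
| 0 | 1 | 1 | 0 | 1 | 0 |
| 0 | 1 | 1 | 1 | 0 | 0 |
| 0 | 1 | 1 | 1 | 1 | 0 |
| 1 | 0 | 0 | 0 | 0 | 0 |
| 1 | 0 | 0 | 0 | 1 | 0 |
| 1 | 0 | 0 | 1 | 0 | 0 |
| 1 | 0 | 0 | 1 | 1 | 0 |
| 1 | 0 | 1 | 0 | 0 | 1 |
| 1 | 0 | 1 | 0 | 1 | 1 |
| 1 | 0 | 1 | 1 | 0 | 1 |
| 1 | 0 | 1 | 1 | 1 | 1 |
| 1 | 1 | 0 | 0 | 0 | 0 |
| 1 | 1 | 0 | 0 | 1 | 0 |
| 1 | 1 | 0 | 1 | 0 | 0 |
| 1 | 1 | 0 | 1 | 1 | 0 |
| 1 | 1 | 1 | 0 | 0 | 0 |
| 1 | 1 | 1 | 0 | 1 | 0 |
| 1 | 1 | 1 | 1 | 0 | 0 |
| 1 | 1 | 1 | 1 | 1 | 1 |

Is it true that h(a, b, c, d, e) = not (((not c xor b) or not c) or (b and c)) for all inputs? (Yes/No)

Evaluate not (((not c xor b) or not c) or (b and c)) on each row and compare to h:
  a=0, b=0, c=0, d=0, e=0: formula gives 0, h = 0 ✓
  a=0, b=0, c=0, d=0, e=1: formula gives 0, h = 0 ✓
  a=0, b=0, c=0, d=1, e=0: formula gives 0, h = 0 ✓
  a=0, b=0, c=0, d=1, e=1: formula gives 0, but h = 1 ✗
A single disagreement suffices: at (0,0,0,1,1) they differ, so the formula does not compute h.

No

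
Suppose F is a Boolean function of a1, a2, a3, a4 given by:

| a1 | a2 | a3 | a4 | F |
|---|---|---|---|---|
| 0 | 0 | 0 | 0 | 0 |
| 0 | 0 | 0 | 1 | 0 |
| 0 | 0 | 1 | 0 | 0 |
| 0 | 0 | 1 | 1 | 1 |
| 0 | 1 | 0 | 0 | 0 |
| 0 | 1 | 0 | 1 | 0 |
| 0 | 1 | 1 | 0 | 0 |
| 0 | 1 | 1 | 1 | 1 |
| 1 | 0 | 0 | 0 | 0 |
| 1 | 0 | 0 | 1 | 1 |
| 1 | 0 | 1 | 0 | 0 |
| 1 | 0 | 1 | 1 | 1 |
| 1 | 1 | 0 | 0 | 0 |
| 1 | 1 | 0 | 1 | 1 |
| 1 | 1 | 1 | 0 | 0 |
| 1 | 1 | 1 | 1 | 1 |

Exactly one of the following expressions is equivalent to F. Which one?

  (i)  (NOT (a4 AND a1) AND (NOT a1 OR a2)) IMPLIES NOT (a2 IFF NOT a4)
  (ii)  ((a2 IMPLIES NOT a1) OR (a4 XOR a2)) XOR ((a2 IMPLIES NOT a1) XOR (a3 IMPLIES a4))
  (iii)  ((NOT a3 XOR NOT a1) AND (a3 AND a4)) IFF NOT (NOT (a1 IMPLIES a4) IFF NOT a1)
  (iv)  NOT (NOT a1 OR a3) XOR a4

(i) fails at (0,0,0,0): the formula yields 1, F is 0.
(ii) fails at (0,0,0,0): the formula yields 1, F is 0.
(iv) fails at (0,0,0,1): the formula yields 1, F is 0.
That leaves (iii). Evaluating it on every row reproduces the table of F exactly.

iii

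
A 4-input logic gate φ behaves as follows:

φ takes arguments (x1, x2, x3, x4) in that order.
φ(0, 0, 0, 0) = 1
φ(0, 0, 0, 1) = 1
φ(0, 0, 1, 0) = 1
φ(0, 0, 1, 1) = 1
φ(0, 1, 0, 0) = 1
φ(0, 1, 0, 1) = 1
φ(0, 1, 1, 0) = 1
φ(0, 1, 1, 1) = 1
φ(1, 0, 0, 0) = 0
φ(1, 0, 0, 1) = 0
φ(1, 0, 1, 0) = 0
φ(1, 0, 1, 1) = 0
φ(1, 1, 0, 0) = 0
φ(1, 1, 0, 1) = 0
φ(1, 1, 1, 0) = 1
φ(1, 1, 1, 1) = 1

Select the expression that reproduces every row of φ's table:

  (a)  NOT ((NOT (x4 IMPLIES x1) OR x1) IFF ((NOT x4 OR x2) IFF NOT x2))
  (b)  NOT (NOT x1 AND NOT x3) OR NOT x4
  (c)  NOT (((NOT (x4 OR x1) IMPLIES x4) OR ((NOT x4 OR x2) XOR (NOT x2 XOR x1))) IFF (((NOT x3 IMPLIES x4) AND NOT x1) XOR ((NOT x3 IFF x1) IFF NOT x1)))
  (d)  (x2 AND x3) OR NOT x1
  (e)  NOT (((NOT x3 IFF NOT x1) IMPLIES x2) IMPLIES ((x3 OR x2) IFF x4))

d

(a) disagrees with φ on (0,1,0,0) (formula → 0, table → 1); rule it out.
(b) disagrees with φ on (0,0,0,1) (formula → 0, table → 1); rule it out.
(c) disagrees with φ on (0,0,0,0) (formula → 0, table → 1); rule it out.
(e) disagrees with φ on (0,0,0,0) (formula → 0, table → 1); rule it out.
(d) is the remaining candidate, and it agrees with φ on all 16 inputs.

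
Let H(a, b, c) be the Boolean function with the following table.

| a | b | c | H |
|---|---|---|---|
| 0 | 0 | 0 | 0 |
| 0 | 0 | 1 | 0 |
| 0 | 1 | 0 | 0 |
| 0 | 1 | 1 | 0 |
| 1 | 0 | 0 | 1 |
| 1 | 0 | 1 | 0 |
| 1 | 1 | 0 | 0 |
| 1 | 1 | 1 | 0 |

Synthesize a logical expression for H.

H(a, b, c) = (a AND NOT b) AND NOT c

Only row (1,0,0) gives 1. That row's minterm a·¬b·¬c is H directly.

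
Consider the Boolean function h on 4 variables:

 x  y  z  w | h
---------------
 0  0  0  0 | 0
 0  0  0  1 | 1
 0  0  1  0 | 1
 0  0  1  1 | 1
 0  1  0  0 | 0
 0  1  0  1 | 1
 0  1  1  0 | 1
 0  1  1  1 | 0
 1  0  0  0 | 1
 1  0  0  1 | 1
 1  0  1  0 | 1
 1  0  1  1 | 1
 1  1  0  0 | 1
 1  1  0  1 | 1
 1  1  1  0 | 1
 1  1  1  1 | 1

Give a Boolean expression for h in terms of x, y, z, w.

The 0-rows are (0,0,0,0), (0,1,0,0), (0,1,1,1). Take each as a conjunction (¬x·¬y·¬z·¬w, ¬x·y·¬z·¬w, ¬x·y·z·w), form their disjunction, and complement — that gives a formula that is 1 everywhere h is.

h(x, y, z, w) = ~(((((~x & ~y) & ~z) & ~w) | (((~x & y) & ~z) & ~w)) | (((~x & y) & z) & w))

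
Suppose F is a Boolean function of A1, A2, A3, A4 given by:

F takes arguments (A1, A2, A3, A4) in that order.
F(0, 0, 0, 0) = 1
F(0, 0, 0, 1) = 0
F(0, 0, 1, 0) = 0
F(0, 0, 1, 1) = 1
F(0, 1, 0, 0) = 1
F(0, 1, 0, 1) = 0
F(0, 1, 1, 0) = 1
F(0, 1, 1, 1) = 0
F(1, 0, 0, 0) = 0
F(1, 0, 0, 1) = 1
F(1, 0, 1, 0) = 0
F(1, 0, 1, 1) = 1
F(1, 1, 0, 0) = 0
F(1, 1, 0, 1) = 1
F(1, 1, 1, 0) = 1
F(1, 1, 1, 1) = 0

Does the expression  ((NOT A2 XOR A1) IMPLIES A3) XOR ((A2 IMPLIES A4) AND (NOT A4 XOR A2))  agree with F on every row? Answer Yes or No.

Yes

Test each input against both F and the formula:
  A1=0, A2=0, A3=0, A4=0: formula gives 1, F = 1 ✓
  A1=0, A2=0, A3=0, A4=1: formula gives 0, F = 0 ✓
  A1=0, A2=0, A3=1, A4=0: formula gives 0, F = 0 ✓
  A1=0, A2=0, A3=1, A4=1: formula gives 1, F = 1 ✓
  …and likewise for the remaining 12 rows.
Every row agrees, so the formula is equivalent.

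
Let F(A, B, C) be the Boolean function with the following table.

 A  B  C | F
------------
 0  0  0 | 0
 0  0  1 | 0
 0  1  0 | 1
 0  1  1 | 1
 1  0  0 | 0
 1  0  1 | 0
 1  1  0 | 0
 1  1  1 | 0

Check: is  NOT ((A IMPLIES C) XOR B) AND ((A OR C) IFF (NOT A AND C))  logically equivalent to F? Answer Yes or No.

Yes

Test each input against both F and the formula:
  A=0, B=0, C=0: formula gives 0, F = 0 ✓
  A=0, B=0, C=1: formula gives 0, F = 0 ✓
  A=0, B=1, C=0: formula gives 1, F = 1 ✓
  A=0, B=1, C=1: formula gives 1, F = 1 ✓
  A=1, B=0, C=0: formula gives 0, F = 0 ✓
  … (the remaining 3 rows also agree.)
Every row agrees, so the formula is equivalent.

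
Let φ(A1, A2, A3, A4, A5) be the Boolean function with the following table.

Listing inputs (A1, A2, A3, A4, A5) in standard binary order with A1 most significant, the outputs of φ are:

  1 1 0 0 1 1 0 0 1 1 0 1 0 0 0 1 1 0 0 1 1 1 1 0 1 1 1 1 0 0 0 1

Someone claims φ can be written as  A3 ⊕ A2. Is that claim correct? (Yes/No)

No

Test each input against both φ and the formula:
  A1=0, A2=0, A3=0, A4=0, A5=0: formula gives 0, but φ = 1 ✗
A single disagreement suffices: at (0,0,0,0,0) they differ, so the formula does not compute φ.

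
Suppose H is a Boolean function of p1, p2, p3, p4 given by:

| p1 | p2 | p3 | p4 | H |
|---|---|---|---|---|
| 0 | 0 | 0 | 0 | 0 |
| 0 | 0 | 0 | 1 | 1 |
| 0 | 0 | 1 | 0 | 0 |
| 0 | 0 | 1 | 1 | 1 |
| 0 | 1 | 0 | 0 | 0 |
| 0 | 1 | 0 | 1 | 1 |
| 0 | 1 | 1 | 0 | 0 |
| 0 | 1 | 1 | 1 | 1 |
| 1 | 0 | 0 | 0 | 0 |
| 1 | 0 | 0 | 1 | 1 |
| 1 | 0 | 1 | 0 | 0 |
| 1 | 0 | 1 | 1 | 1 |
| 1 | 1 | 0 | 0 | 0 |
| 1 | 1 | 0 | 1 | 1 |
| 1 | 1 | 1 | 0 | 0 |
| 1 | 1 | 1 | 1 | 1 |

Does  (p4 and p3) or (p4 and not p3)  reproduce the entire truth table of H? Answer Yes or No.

Check the formula against H row by row:
  p1=0, p2=0, p3=0, p4=0: formula gives 0, H = 0 ✓
  p1=0, p2=0, p3=0, p4=1: formula gives 1, H = 1 ✓
  p1=0, p2=0, p3=1, p4=0: formula gives 0, H = 0 ✓
  p1=0, p2=0, p3=1, p4=1: formula gives 1, H = 1 ✓
  … (the remaining 12 rows also agree.)
Every row agrees, so the formula is equivalent.

Yes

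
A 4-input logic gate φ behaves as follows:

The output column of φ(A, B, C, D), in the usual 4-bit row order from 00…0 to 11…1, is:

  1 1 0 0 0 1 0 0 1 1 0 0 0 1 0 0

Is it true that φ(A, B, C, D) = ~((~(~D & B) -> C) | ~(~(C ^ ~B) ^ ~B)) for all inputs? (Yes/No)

Evaluate ~((~(~D & B) -> C) | ~(~(C ^ ~B) ^ ~B)) on each row and compare to φ:
  A=0, B=0, C=0, D=0: formula gives 1, φ = 1 ✓
  A=0, B=0, C=0, D=1: formula gives 1, φ = 1 ✓
  A=0, B=0, C=1, D=0: formula gives 0, φ = 0 ✓
  A=0, B=0, C=1, D=1: formula gives 0, φ = 0 ✓
  … (the remaining 12 rows also agree.)
Every row agrees, so the formula is equivalent.

Yes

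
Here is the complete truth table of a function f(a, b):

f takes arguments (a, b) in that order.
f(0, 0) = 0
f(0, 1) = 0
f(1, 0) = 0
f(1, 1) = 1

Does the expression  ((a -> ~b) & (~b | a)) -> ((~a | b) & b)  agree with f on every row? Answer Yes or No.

No

Test each input against both f and the formula:
  a=0, b=0: formula gives 0, f = 0 ✓
  a=0, b=1: formula gives 1, but f = 0 ✗
Since they disagree at (0,1), the expression is not a correct formula for f.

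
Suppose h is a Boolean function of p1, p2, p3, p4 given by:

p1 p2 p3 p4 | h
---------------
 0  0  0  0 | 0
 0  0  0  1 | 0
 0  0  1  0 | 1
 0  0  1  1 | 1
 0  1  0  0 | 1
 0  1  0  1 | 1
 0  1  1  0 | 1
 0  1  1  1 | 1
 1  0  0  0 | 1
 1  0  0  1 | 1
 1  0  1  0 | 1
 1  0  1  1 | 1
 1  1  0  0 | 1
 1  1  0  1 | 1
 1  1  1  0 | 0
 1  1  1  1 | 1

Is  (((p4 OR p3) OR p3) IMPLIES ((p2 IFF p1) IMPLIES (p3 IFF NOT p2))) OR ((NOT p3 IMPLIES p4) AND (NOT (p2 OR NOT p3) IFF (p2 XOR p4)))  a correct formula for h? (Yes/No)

Check the formula against h row by row:
  p1=0, p2=0, p3=0, p4=0: formula gives 1, but h = 0 ✗
Since they disagree at (0,0,0,0), the expression is not a correct formula for h.

No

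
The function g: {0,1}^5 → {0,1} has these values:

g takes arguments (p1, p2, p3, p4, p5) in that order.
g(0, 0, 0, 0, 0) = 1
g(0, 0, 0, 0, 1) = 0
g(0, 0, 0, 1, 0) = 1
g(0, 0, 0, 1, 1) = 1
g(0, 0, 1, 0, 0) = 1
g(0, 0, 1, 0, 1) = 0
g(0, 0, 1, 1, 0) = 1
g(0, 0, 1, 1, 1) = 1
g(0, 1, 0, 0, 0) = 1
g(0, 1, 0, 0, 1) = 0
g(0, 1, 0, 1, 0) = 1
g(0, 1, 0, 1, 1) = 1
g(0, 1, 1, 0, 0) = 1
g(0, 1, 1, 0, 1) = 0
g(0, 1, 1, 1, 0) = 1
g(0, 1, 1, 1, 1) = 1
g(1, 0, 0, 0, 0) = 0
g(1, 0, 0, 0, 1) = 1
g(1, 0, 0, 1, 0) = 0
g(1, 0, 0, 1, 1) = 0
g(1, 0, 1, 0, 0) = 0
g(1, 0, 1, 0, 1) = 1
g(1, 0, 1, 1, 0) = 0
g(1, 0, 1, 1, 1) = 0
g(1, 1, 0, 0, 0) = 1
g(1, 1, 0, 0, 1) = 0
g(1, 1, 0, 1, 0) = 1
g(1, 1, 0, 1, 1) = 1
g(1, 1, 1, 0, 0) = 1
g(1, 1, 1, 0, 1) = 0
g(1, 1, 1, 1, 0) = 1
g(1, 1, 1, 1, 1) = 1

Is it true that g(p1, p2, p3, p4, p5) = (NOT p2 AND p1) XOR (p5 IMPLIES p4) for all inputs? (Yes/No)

Yes

Evaluate (NOT p2 AND p1) XOR (p5 IMPLIES p4) on each row and compare to g:
  p1=0, p2=0, p3=0, p4=0, p5=0: formula gives 1, g = 1 ✓
  p1=0, p2=0, p3=0, p4=0, p5=1: formula gives 0, g = 0 ✓
  p1=0, p2=0, p3=0, p4=1, p5=0: formula gives 1, g = 1 ✓
  p1=0, p2=0, p3=0, p4=1, p5=1: formula gives 1, g = 1 ✓
  … (the remaining 28 rows also agree.)
Every row agrees, so the formula is equivalent.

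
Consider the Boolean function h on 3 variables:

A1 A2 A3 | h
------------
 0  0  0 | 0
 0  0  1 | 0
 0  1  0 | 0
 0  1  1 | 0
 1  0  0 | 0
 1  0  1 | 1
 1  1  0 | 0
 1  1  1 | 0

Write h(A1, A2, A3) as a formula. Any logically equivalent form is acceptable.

h is 1 on exactly one input, (1,0,1), whose minterm is A1·¬A2·A3. So h is just that conjunction.

h(A1, A2, A3) = (A1 and not A2) and A3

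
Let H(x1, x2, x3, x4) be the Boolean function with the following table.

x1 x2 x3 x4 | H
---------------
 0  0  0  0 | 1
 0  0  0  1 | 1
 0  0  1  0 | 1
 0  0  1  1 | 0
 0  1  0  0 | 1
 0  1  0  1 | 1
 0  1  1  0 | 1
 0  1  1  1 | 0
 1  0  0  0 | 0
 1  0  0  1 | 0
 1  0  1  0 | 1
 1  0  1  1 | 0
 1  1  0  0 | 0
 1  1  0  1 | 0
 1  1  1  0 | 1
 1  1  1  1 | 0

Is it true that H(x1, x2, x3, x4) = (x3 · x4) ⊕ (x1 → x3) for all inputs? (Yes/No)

Yes

Evaluate (x3 · x4) ⊕ (x1 → x3) on each row and compare to H:
  x1=0, x2=0, x3=0, x4=0: formula gives 1, H = 1 ✓
  x1=0, x2=0, x3=0, x4=1: formula gives 1, H = 1 ✓
  x1=0, x2=0, x3=1, x4=0: formula gives 1, H = 1 ✓
  x1=0, x2=0, x3=1, x4=1: formula gives 0, H = 0 ✓
  … (the remaining 12 rows also agree.)
All 16 rows match — the expression computes H exactly.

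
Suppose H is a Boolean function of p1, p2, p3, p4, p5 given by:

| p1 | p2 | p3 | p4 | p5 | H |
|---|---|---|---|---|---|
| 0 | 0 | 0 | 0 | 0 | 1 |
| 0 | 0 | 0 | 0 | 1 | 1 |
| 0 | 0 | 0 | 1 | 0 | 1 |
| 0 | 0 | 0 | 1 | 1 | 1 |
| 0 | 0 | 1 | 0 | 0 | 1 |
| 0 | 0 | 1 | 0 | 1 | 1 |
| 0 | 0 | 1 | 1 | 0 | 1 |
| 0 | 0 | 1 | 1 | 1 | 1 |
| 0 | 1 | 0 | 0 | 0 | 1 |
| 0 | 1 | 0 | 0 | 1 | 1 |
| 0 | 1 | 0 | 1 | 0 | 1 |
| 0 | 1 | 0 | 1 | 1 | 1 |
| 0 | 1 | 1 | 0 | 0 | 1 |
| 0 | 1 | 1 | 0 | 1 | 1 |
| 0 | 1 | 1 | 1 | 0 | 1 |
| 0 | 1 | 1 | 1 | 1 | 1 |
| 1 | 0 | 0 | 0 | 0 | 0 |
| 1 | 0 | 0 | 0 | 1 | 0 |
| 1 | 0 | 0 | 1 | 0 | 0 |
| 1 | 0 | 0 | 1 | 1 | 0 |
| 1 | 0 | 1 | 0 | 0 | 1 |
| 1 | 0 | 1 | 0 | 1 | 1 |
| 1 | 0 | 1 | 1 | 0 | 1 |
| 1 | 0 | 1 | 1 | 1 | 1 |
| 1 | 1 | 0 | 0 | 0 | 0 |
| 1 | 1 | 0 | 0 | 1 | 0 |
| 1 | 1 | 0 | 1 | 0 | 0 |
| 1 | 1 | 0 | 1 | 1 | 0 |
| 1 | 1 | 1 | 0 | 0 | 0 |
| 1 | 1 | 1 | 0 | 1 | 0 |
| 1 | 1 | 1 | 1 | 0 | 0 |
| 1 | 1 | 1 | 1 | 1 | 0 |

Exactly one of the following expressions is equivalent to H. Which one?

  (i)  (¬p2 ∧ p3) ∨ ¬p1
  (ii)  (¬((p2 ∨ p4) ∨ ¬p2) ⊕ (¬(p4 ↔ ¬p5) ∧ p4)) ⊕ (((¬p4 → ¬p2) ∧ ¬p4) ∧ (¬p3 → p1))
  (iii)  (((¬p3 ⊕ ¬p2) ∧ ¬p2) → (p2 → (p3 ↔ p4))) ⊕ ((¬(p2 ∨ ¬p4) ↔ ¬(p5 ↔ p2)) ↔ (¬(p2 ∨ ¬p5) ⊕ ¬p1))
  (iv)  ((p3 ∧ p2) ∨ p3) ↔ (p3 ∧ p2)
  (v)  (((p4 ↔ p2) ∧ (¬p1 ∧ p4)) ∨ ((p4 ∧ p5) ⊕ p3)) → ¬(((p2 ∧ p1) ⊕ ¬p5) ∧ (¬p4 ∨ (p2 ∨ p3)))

(ii) fails at (0,0,0,0,0): the formula yields 0, H is 1.
(iii) fails at (0,0,0,0,0): the formula yields 0, H is 1.
(iv) fails at (0,0,1,0,0): the formula yields 0, H is 1.
(v) fails at (0,0,1,0,0): the formula yields 0, H is 1.
That leaves (i). Evaluating it on every row reproduces the table of H exactly.

i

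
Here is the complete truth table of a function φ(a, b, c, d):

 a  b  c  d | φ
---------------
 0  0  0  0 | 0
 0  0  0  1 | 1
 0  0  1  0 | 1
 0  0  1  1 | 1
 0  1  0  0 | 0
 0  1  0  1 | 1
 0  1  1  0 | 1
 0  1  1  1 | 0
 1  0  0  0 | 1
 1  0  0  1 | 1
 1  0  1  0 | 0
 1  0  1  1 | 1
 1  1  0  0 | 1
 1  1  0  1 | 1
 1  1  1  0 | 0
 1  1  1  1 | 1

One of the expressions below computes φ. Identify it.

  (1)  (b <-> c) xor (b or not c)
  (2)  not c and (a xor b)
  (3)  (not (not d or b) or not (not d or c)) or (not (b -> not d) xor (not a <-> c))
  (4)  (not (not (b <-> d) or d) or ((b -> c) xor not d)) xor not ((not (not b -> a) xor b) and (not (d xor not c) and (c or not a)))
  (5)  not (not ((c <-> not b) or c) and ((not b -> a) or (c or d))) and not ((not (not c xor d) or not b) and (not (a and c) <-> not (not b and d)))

(1) disagrees with φ on (0,0,0,1) (formula → 0, table → 1); rule it out.
(2) disagrees with φ on (0,0,0,1) (formula → 0, table → 1); rule it out.
(4) disagrees with φ on (0,0,1,1) (formula → 0, table → 1); rule it out.
(5) disagrees with φ on (0,0,0,1) (formula → 0, table → 1); rule it out.
Only (3) survives; checking it on all 16 rows confirms it matches φ.

3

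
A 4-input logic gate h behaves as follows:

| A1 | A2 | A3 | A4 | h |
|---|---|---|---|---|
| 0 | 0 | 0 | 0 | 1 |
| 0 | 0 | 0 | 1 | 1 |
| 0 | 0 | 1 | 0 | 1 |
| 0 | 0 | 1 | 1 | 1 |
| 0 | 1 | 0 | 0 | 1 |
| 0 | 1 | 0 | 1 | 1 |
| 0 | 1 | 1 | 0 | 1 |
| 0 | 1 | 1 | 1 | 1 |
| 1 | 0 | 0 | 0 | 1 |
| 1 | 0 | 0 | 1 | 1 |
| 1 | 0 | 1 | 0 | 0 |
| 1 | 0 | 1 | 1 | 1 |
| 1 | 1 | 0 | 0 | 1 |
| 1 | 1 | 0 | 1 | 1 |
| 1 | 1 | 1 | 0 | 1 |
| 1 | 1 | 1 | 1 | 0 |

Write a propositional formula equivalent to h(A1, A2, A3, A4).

There are just 2 zero rows: (1,0,1,0), (1,1,1,1). Their minterms are A1·¬A2·A3·¬A4, A1·A2·A3·A4; the OR of those covers precisely the 0-outputs, and negating it yields h.

h(A1, A2, A3, A4) = ((((A1 · A2') · A3) · A4') + (((A1 · A2) · A3) · A4))'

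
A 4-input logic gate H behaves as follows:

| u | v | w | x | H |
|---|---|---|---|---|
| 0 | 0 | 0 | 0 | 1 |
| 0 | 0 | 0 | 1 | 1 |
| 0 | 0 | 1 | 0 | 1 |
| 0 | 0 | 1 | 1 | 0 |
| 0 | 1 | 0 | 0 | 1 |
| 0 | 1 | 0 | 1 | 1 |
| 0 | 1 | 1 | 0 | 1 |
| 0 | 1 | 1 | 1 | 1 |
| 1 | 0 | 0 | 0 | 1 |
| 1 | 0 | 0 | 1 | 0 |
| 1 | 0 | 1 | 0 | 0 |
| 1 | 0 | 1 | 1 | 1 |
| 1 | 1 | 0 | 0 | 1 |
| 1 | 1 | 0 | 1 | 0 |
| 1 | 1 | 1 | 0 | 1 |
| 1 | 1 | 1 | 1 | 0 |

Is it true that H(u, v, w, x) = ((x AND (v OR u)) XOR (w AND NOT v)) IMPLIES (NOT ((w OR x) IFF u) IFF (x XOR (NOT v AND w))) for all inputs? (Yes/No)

Yes

Evaluate ((x AND (v OR u)) XOR (w AND NOT v)) IMPLIES (NOT ((w OR x) IFF u) IFF (x XOR (NOT v AND w))) on each row and compare to H:
  u=0, v=0, w=0, x=0: formula gives 1, H = 1 ✓
  u=0, v=0, w=0, x=1: formula gives 1, H = 1 ✓
  u=0, v=0, w=1, x=0: formula gives 1, H = 1 ✓
  u=0, v=0, w=1, x=1: formula gives 0, H = 0 ✓
  …and likewise for the remaining 12 rows.
Every row agrees, so the formula is equivalent.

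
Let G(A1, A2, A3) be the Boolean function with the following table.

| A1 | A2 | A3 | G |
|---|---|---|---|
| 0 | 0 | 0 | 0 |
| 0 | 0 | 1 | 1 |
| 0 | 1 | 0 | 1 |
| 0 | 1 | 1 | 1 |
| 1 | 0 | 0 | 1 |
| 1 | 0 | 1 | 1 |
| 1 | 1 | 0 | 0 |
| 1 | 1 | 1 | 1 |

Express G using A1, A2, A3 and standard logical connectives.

G is 0 on only 2 rows — (0,0,0), (1,1,0). Writing each as a minterm (¬A1·¬A2·¬A3, A1·A2·¬A3) and OR-ing them characterizes exactly where G=0, so G is the negation of that disjunction.

G(A1, A2, A3) = ~(((~A1 & ~A2) & ~A3) | ((A1 & A2) & ~A3))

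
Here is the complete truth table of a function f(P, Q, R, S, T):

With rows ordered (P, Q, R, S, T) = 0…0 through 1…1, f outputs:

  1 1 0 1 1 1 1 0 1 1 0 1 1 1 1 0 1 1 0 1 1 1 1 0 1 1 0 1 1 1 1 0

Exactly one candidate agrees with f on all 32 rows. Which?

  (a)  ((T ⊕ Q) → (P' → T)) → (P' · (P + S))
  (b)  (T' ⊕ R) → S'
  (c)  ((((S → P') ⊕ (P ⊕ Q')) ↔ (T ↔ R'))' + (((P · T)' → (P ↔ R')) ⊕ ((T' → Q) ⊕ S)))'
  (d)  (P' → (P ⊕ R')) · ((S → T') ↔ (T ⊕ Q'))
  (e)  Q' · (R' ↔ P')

(a): at (0,0,0,0,0) it gives 0, but f = 1 — eliminated.
(c): at (0,0,0,0,1) it gives 0, but f = 1 — eliminated.
(d): at (0,0,0,0,1) it gives 0, but f = 1 — eliminated.
(e): at (0,0,0,1,0) it gives 1, but f = 0 — eliminated.
That leaves (b). Evaluating it on every row reproduces the table of f exactly.

b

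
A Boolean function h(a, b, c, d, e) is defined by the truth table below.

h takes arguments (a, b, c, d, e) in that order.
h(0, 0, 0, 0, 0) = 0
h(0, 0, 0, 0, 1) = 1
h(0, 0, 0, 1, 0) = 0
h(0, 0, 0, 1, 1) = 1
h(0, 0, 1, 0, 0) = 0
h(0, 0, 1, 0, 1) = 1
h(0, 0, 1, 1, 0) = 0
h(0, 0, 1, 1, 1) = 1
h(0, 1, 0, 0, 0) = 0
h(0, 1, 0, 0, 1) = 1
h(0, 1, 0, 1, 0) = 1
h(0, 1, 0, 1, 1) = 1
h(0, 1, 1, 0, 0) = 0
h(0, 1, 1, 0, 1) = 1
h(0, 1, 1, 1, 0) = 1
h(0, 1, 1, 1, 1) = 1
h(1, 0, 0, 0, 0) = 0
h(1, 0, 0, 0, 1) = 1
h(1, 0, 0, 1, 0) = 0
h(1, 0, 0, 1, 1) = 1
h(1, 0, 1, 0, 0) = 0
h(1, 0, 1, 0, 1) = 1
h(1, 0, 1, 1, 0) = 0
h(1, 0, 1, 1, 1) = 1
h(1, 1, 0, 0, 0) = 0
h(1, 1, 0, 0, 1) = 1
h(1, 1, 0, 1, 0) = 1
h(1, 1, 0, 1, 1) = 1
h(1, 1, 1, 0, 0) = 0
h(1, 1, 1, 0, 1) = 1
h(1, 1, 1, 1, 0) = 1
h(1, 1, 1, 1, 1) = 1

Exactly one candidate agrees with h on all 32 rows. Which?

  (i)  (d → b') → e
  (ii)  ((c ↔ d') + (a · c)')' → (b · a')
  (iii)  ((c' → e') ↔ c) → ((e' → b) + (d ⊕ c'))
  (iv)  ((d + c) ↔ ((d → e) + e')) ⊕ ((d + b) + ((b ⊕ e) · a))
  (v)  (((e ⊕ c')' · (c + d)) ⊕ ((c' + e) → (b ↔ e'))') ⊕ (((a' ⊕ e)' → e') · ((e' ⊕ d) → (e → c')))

i

(ii) fails at (0,0,0,0,0): the formula yields 1, h is 0.
(iii) fails at (0,0,0,0,0): the formula yields 1, h is 0.
(iv) fails at (0,0,0,0,1): the formula yields 0, h is 1.
(v) fails at (0,0,0,0,1): the formula yields 0, h is 1.
Only (i) survives; checking it on all 32 rows confirms it matches h.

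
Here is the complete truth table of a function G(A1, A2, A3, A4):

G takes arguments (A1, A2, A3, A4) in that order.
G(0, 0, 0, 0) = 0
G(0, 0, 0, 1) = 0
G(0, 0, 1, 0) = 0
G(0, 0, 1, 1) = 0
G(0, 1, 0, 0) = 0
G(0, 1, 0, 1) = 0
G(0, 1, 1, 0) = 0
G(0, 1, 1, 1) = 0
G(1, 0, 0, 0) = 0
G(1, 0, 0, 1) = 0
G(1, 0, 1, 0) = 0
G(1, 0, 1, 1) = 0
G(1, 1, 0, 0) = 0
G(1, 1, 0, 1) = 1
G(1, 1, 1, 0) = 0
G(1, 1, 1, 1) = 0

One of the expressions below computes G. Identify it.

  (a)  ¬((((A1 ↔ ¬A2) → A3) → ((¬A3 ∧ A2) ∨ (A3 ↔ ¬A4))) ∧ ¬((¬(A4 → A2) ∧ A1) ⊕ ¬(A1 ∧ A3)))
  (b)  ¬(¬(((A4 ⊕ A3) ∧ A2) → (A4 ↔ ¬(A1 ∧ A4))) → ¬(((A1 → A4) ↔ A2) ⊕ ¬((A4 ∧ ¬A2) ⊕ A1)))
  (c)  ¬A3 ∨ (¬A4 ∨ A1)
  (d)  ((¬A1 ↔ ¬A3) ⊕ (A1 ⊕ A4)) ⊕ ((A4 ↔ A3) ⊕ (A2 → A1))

(a) disagrees with G on (0,0,0,0) (formula → 1, table → 0); rule it out.
(c) disagrees with G on (0,0,0,0) (formula → 1, table → 0); rule it out.
(d) disagrees with G on (0,0,0,0) (formula → 1, table → 0); rule it out.
That leaves (b). Evaluating it on every row reproduces the table of G exactly.

b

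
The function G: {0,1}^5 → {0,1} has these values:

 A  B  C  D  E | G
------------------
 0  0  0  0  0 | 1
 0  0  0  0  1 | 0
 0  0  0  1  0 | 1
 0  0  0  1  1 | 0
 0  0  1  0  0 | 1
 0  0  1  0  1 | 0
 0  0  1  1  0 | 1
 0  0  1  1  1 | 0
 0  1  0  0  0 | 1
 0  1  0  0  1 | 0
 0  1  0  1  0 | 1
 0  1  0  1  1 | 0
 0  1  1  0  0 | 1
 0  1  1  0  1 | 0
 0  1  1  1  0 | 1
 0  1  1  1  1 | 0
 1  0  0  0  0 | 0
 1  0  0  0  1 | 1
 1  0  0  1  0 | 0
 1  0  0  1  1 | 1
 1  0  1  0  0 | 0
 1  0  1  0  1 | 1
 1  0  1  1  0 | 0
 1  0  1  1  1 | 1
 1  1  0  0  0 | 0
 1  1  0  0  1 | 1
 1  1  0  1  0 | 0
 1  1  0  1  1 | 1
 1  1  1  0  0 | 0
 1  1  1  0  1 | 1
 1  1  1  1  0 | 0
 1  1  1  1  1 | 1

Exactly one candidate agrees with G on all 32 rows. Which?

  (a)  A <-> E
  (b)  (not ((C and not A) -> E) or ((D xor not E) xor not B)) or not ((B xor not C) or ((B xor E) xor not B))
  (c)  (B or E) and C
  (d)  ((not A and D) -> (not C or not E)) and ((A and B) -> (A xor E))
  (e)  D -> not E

(b) fails at (0,0,0,0,0): the formula yields 0, G is 1.
(c) fails at (0,0,0,0,0): the formula yields 0, G is 1.
(d) fails at (0,0,0,0,1): the formula yields 1, G is 0.
(e) fails at (0,0,0,0,1): the formula yields 1, G is 0.
(a) is the remaining candidate, and it agrees with G on all 32 inputs.

a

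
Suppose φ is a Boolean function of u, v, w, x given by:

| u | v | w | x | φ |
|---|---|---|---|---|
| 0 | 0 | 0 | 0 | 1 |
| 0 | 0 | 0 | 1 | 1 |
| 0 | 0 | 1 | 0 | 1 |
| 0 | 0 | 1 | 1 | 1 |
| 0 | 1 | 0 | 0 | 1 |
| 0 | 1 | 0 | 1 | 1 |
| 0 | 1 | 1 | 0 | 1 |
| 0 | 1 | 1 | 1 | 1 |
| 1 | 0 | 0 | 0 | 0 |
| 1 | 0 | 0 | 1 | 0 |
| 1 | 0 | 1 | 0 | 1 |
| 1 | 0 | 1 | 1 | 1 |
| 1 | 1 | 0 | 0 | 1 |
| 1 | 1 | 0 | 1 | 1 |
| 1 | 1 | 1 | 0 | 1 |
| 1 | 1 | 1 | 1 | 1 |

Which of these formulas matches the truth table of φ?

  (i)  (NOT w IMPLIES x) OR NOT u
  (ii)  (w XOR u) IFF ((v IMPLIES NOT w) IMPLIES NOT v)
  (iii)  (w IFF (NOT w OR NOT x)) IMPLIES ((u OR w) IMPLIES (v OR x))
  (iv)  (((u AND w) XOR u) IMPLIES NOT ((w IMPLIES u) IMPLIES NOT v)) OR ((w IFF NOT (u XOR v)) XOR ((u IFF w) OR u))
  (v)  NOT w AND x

iv

(i): at (1,0,0,1) it gives 1, but φ = 0 — eliminated.
(ii): at (0,0,0,0) it gives 0, but φ = 1 — eliminated.
(iii): at (0,0,1,0) it gives 0, but φ = 1 — eliminated.
(v): at (0,0,0,0) it gives 0, but φ = 1 — eliminated.
That leaves (iv). Evaluating it on every row reproduces the table of φ exactly.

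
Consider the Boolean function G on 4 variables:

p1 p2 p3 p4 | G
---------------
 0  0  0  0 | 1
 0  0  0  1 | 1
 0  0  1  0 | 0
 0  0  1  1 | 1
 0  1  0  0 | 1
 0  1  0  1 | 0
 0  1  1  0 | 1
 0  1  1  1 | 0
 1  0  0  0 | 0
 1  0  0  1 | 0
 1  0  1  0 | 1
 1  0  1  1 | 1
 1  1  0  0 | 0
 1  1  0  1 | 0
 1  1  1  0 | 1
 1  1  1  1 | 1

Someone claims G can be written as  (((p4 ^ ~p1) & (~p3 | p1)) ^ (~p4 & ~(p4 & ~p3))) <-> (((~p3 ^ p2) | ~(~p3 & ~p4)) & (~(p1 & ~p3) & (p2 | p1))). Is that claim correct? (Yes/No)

Yes

Test each input against both G and the formula:
  p1=0, p2=0, p3=0, p4=0: formula gives 1, G = 1 ✓
  p1=0, p2=0, p3=0, p4=1: formula gives 1, G = 1 ✓
  p1=0, p2=0, p3=1, p4=0: formula gives 0, G = 0 ✓
  p1=0, p2=0, p3=1, p4=1: formula gives 1, G = 1 ✓
  … (the remaining 12 rows also agree.)
Every row agrees, so the formula is equivalent.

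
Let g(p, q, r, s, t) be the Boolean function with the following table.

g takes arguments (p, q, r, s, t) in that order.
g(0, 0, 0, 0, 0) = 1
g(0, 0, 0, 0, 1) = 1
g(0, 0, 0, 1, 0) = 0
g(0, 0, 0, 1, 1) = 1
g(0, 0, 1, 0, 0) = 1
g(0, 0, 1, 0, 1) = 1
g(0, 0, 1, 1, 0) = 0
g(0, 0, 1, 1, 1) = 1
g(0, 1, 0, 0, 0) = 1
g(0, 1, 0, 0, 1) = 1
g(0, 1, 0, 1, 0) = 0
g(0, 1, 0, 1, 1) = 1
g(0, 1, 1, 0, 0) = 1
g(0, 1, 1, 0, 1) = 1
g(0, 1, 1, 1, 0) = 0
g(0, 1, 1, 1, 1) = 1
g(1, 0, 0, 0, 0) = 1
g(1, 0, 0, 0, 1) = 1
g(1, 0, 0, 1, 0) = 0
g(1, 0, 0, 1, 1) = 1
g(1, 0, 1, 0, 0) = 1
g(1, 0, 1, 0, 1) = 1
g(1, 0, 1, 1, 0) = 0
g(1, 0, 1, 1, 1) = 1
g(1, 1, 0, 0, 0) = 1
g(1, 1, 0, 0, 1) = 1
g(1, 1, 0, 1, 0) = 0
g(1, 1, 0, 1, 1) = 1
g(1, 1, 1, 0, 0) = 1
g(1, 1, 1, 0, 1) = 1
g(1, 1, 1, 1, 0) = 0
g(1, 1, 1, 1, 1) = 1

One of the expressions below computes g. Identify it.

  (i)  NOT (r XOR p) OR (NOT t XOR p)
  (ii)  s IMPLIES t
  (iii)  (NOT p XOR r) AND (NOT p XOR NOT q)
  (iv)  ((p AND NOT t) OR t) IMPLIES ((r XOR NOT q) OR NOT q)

ii

(i) disagrees with g on (0,0,0,1,0) (formula → 1, table → 0); rule it out.
(iii) disagrees with g on (0,0,0,0,0) (formula → 0, table → 1); rule it out.
(iv) disagrees with g on (0,0,0,1,0) (formula → 1, table → 0); rule it out.
That leaves (ii). Evaluating it on every row reproduces the table of g exactly.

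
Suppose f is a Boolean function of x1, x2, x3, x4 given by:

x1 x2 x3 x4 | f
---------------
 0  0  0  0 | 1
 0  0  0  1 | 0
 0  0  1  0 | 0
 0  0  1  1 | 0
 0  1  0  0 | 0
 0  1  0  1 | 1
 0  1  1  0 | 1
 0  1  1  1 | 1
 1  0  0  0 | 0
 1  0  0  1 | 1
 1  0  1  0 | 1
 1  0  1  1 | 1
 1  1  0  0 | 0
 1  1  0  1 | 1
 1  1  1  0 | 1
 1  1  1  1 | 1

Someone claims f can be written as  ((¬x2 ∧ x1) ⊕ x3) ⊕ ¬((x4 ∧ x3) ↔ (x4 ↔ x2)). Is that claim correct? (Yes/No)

Evaluate ((¬x2 ∧ x1) ⊕ x3) ⊕ ¬((x4 ∧ x3) ↔ (x4 ↔ x2)) on each row and compare to f:
  x1=0, x2=0, x3=0, x4=0: formula gives 1, f = 1 ✓
  x1=0, x2=0, x3=0, x4=1: formula gives 0, f = 0 ✓
  x1=0, x2=0, x3=1, x4=0: formula gives 0, f = 0 ✓
  x1=0, x2=0, x3=1, x4=1: formula gives 0, f = 0 ✓
  …and likewise for the remaining 12 rows.
No disagreement on any input; they are logically equivalent.

Yes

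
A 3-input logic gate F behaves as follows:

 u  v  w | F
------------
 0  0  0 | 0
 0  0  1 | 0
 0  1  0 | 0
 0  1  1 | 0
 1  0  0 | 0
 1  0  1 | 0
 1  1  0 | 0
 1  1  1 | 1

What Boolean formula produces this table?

The output is 1 only when every input is 1 — the AND of all inputs.

F(u, v, w) = (u · v) · w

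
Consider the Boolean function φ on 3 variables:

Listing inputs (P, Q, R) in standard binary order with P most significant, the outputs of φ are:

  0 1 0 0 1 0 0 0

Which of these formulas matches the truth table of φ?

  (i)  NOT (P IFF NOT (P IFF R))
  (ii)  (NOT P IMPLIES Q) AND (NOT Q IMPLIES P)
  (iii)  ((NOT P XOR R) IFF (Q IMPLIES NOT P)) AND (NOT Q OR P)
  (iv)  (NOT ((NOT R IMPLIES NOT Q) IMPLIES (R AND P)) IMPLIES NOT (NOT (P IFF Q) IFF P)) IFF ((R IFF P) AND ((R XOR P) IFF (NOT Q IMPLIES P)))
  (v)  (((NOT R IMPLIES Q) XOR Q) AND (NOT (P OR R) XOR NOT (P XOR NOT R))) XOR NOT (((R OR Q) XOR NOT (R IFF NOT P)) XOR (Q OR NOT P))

(i) fails at (0,1,1): the formula yields 1, φ is 0.
(ii) fails at (0,0,1): the formula yields 0, φ is 1.
(iii) fails at (0,0,0): the formula yields 1, φ is 0.
(v) fails at (0,0,0): the formula yields 1, φ is 0.
That leaves (iv). Evaluating it on every row reproduces the table of φ exactly.

iv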